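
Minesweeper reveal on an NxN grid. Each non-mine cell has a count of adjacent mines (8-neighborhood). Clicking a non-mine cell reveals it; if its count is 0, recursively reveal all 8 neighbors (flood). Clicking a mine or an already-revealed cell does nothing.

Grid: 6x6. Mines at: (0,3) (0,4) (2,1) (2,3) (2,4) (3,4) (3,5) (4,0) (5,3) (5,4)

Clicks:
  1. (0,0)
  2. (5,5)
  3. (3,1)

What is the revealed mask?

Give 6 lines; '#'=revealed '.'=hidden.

Answer: ###...
###...
......
.#....
......
.....#

Derivation:
Click 1 (0,0) count=0: revealed 6 new [(0,0) (0,1) (0,2) (1,0) (1,1) (1,2)] -> total=6
Click 2 (5,5) count=1: revealed 1 new [(5,5)] -> total=7
Click 3 (3,1) count=2: revealed 1 new [(3,1)] -> total=8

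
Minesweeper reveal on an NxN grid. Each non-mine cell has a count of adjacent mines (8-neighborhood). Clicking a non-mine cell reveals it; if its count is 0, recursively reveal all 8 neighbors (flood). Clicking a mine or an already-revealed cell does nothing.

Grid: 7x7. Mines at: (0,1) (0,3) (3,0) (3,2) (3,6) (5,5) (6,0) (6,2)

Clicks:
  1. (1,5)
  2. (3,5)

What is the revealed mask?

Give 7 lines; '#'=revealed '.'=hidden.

Click 1 (1,5) count=0: revealed 17 new [(0,4) (0,5) (0,6) (1,3) (1,4) (1,5) (1,6) (2,3) (2,4) (2,5) (2,6) (3,3) (3,4) (3,5) (4,3) (4,4) (4,5)] -> total=17
Click 2 (3,5) count=1: revealed 0 new [(none)] -> total=17

Answer: ....###
...####
...####
...###.
...###.
.......
.......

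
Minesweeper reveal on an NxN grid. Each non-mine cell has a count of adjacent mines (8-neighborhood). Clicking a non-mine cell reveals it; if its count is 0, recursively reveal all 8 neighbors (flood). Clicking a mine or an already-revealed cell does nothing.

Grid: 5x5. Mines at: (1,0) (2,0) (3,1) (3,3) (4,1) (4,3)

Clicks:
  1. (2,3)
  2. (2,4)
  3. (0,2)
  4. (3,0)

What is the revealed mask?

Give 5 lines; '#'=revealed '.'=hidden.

Click 1 (2,3) count=1: revealed 1 new [(2,3)] -> total=1
Click 2 (2,4) count=1: revealed 1 new [(2,4)] -> total=2
Click 3 (0,2) count=0: revealed 10 new [(0,1) (0,2) (0,3) (0,4) (1,1) (1,2) (1,3) (1,4) (2,1) (2,2)] -> total=12
Click 4 (3,0) count=3: revealed 1 new [(3,0)] -> total=13

Answer: .####
.####
.####
#....
.....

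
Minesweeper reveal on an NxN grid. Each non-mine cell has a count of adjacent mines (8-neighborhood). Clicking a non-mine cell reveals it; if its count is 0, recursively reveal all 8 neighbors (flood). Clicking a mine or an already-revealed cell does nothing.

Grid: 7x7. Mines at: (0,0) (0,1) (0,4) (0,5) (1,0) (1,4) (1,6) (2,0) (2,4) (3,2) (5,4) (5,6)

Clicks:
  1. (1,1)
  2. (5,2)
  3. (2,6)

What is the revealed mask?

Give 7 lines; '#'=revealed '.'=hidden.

Click 1 (1,1) count=4: revealed 1 new [(1,1)] -> total=1
Click 2 (5,2) count=0: revealed 14 new [(3,0) (3,1) (4,0) (4,1) (4,2) (4,3) (5,0) (5,1) (5,2) (5,3) (6,0) (6,1) (6,2) (6,3)] -> total=15
Click 3 (2,6) count=1: revealed 1 new [(2,6)] -> total=16

Answer: .......
.#.....
......#
##.....
####...
####...
####...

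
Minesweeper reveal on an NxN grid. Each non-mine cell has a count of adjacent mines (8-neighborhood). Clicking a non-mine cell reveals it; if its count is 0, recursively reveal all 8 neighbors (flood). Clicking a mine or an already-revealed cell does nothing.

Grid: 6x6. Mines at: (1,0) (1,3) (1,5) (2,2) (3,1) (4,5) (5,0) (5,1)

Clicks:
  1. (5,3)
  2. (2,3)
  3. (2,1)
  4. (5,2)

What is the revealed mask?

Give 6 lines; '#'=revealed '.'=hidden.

Click 1 (5,3) count=0: revealed 9 new [(3,2) (3,3) (3,4) (4,2) (4,3) (4,4) (5,2) (5,3) (5,4)] -> total=9
Click 2 (2,3) count=2: revealed 1 new [(2,3)] -> total=10
Click 3 (2,1) count=3: revealed 1 new [(2,1)] -> total=11
Click 4 (5,2) count=1: revealed 0 new [(none)] -> total=11

Answer: ......
......
.#.#..
..###.
..###.
..###.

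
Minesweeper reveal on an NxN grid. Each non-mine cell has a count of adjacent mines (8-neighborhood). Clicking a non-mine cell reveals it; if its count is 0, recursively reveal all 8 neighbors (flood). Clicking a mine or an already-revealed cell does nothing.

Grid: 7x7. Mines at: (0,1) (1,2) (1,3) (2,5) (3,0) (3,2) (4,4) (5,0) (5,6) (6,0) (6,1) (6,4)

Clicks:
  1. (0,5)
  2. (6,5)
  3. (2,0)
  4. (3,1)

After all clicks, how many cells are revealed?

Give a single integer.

Answer: 9

Derivation:
Click 1 (0,5) count=0: revealed 6 new [(0,4) (0,5) (0,6) (1,4) (1,5) (1,6)] -> total=6
Click 2 (6,5) count=2: revealed 1 new [(6,5)] -> total=7
Click 3 (2,0) count=1: revealed 1 new [(2,0)] -> total=8
Click 4 (3,1) count=2: revealed 1 new [(3,1)] -> total=9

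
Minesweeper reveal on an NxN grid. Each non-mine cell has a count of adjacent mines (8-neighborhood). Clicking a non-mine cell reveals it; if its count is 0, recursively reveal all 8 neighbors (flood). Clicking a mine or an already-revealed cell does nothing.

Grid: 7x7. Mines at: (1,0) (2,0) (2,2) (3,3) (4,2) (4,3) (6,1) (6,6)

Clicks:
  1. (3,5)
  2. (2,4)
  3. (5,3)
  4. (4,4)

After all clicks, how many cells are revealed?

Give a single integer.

Click 1 (3,5) count=0: revealed 25 new [(0,1) (0,2) (0,3) (0,4) (0,5) (0,6) (1,1) (1,2) (1,3) (1,4) (1,5) (1,6) (2,3) (2,4) (2,5) (2,6) (3,4) (3,5) (3,6) (4,4) (4,5) (4,6) (5,4) (5,5) (5,6)] -> total=25
Click 2 (2,4) count=1: revealed 0 new [(none)] -> total=25
Click 3 (5,3) count=2: revealed 1 new [(5,3)] -> total=26
Click 4 (4,4) count=2: revealed 0 new [(none)] -> total=26

Answer: 26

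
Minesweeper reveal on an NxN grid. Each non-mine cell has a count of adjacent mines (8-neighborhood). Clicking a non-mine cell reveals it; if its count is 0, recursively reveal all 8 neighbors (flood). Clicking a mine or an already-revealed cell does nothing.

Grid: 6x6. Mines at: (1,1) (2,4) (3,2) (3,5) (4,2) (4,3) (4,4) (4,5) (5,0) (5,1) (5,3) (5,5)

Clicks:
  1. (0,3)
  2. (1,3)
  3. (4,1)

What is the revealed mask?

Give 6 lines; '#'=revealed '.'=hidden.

Answer: ..####
..####
......
......
.#....
......

Derivation:
Click 1 (0,3) count=0: revealed 8 new [(0,2) (0,3) (0,4) (0,5) (1,2) (1,3) (1,4) (1,5)] -> total=8
Click 2 (1,3) count=1: revealed 0 new [(none)] -> total=8
Click 3 (4,1) count=4: revealed 1 new [(4,1)] -> total=9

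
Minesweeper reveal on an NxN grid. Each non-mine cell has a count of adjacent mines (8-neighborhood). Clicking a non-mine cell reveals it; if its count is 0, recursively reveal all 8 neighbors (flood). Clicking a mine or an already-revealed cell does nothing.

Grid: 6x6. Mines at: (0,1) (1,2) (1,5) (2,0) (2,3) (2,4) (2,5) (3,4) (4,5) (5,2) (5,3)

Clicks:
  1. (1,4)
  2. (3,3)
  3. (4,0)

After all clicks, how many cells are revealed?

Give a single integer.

Answer: 8

Derivation:
Click 1 (1,4) count=4: revealed 1 new [(1,4)] -> total=1
Click 2 (3,3) count=3: revealed 1 new [(3,3)] -> total=2
Click 3 (4,0) count=0: revealed 6 new [(3,0) (3,1) (4,0) (4,1) (5,0) (5,1)] -> total=8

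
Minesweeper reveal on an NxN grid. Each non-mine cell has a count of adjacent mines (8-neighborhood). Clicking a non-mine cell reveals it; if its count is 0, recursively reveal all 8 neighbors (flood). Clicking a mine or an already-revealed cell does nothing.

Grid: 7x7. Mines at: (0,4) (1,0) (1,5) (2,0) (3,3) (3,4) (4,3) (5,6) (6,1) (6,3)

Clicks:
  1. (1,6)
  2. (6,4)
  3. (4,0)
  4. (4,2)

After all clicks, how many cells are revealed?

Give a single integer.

Answer: 11

Derivation:
Click 1 (1,6) count=1: revealed 1 new [(1,6)] -> total=1
Click 2 (6,4) count=1: revealed 1 new [(6,4)] -> total=2
Click 3 (4,0) count=0: revealed 9 new [(3,0) (3,1) (3,2) (4,0) (4,1) (4,2) (5,0) (5,1) (5,2)] -> total=11
Click 4 (4,2) count=2: revealed 0 new [(none)] -> total=11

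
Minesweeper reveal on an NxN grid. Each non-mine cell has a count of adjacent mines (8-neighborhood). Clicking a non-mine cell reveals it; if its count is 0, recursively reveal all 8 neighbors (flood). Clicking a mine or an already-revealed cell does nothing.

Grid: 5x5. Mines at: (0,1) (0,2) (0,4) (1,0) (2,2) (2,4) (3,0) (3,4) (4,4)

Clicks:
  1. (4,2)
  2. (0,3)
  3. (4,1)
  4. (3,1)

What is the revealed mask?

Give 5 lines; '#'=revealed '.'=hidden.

Answer: ...#.
.....
.....
.###.
.###.

Derivation:
Click 1 (4,2) count=0: revealed 6 new [(3,1) (3,2) (3,3) (4,1) (4,2) (4,3)] -> total=6
Click 2 (0,3) count=2: revealed 1 new [(0,3)] -> total=7
Click 3 (4,1) count=1: revealed 0 new [(none)] -> total=7
Click 4 (3,1) count=2: revealed 0 new [(none)] -> total=7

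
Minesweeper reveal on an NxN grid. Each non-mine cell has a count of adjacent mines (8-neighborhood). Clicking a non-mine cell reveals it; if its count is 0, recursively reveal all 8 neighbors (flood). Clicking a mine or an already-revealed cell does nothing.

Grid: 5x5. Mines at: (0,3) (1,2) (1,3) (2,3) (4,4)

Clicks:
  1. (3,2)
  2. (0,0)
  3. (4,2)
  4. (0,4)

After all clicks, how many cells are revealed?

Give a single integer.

Answer: 16

Derivation:
Click 1 (3,2) count=1: revealed 1 new [(3,2)] -> total=1
Click 2 (0,0) count=0: revealed 14 new [(0,0) (0,1) (1,0) (1,1) (2,0) (2,1) (2,2) (3,0) (3,1) (3,3) (4,0) (4,1) (4,2) (4,3)] -> total=15
Click 3 (4,2) count=0: revealed 0 new [(none)] -> total=15
Click 4 (0,4) count=2: revealed 1 new [(0,4)] -> total=16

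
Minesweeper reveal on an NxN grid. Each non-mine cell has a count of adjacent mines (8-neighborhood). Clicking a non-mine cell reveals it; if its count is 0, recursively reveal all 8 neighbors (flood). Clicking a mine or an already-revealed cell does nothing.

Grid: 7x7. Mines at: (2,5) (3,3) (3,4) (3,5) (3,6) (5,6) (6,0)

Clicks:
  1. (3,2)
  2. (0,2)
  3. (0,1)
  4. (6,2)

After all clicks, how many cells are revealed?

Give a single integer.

Click 1 (3,2) count=1: revealed 1 new [(3,2)] -> total=1
Click 2 (0,2) count=0: revealed 38 new [(0,0) (0,1) (0,2) (0,3) (0,4) (0,5) (0,6) (1,0) (1,1) (1,2) (1,3) (1,4) (1,5) (1,6) (2,0) (2,1) (2,2) (2,3) (2,4) (3,0) (3,1) (4,0) (4,1) (4,2) (4,3) (4,4) (4,5) (5,0) (5,1) (5,2) (5,3) (5,4) (5,5) (6,1) (6,2) (6,3) (6,4) (6,5)] -> total=39
Click 3 (0,1) count=0: revealed 0 new [(none)] -> total=39
Click 4 (6,2) count=0: revealed 0 new [(none)] -> total=39

Answer: 39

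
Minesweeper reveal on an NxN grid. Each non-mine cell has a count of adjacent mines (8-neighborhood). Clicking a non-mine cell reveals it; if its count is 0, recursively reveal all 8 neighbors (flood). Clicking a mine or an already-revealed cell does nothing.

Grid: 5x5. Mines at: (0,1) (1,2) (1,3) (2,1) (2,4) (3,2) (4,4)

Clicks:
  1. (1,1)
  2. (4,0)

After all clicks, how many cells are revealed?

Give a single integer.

Click 1 (1,1) count=3: revealed 1 new [(1,1)] -> total=1
Click 2 (4,0) count=0: revealed 4 new [(3,0) (3,1) (4,0) (4,1)] -> total=5

Answer: 5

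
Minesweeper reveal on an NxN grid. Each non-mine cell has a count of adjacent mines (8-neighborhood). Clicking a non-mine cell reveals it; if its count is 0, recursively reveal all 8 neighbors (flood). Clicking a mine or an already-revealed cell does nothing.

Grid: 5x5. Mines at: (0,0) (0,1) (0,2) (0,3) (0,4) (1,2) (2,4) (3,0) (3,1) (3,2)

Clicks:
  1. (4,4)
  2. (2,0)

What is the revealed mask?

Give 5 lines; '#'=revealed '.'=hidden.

Answer: .....
.....
#....
...##
...##

Derivation:
Click 1 (4,4) count=0: revealed 4 new [(3,3) (3,4) (4,3) (4,4)] -> total=4
Click 2 (2,0) count=2: revealed 1 new [(2,0)] -> total=5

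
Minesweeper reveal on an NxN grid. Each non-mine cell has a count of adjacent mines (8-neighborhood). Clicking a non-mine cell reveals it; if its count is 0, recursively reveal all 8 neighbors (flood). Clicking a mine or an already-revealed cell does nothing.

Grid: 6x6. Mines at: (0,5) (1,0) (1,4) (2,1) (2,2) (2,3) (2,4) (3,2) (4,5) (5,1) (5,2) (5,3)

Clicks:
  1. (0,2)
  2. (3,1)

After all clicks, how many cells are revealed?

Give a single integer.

Answer: 7

Derivation:
Click 1 (0,2) count=0: revealed 6 new [(0,1) (0,2) (0,3) (1,1) (1,2) (1,3)] -> total=6
Click 2 (3,1) count=3: revealed 1 new [(3,1)] -> total=7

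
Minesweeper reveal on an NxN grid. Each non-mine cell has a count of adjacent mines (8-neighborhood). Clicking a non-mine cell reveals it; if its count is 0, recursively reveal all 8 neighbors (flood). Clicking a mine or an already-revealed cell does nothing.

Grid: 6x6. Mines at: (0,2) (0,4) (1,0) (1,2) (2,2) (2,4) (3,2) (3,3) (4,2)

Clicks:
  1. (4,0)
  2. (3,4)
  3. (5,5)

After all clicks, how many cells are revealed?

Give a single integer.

Click 1 (4,0) count=0: revealed 8 new [(2,0) (2,1) (3,0) (3,1) (4,0) (4,1) (5,0) (5,1)] -> total=8
Click 2 (3,4) count=2: revealed 1 new [(3,4)] -> total=9
Click 3 (5,5) count=0: revealed 7 new [(3,5) (4,3) (4,4) (4,5) (5,3) (5,4) (5,5)] -> total=16

Answer: 16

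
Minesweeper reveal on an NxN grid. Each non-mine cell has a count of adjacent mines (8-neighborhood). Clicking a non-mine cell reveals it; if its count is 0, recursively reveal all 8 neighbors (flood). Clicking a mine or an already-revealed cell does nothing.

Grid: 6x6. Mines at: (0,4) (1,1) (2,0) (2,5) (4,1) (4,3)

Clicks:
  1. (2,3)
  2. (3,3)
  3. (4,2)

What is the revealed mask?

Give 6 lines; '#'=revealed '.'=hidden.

Answer: ......
..###.
..###.
..###.
..#...
......

Derivation:
Click 1 (2,3) count=0: revealed 9 new [(1,2) (1,3) (1,4) (2,2) (2,3) (2,4) (3,2) (3,3) (3,4)] -> total=9
Click 2 (3,3) count=1: revealed 0 new [(none)] -> total=9
Click 3 (4,2) count=2: revealed 1 new [(4,2)] -> total=10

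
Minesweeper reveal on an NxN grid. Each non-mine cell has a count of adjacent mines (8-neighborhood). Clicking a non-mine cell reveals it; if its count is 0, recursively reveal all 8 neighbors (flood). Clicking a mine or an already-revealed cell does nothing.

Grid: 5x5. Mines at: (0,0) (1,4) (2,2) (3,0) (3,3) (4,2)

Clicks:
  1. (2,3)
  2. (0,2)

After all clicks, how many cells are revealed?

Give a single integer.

Click 1 (2,3) count=3: revealed 1 new [(2,3)] -> total=1
Click 2 (0,2) count=0: revealed 6 new [(0,1) (0,2) (0,3) (1,1) (1,2) (1,3)] -> total=7

Answer: 7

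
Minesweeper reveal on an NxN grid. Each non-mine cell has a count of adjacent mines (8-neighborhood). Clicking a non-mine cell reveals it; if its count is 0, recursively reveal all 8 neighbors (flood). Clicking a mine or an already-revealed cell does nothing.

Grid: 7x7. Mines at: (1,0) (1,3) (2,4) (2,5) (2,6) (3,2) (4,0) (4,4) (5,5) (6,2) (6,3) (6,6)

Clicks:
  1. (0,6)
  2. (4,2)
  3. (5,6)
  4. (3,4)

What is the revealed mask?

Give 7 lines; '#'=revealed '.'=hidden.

Click 1 (0,6) count=0: revealed 6 new [(0,4) (0,5) (0,6) (1,4) (1,5) (1,6)] -> total=6
Click 2 (4,2) count=1: revealed 1 new [(4,2)] -> total=7
Click 3 (5,6) count=2: revealed 1 new [(5,6)] -> total=8
Click 4 (3,4) count=3: revealed 1 new [(3,4)] -> total=9

Answer: ....###
....###
.......
....#..
..#....
......#
.......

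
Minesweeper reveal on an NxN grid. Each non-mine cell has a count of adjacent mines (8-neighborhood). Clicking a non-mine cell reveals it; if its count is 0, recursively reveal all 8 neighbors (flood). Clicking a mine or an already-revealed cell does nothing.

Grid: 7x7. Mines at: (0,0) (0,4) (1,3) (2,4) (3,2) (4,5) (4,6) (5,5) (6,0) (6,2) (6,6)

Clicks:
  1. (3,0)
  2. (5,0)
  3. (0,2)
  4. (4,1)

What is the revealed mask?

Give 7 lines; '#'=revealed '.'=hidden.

Click 1 (3,0) count=0: revealed 10 new [(1,0) (1,1) (2,0) (2,1) (3,0) (3,1) (4,0) (4,1) (5,0) (5,1)] -> total=10
Click 2 (5,0) count=1: revealed 0 new [(none)] -> total=10
Click 3 (0,2) count=1: revealed 1 new [(0,2)] -> total=11
Click 4 (4,1) count=1: revealed 0 new [(none)] -> total=11

Answer: ..#....
##.....
##.....
##.....
##.....
##.....
.......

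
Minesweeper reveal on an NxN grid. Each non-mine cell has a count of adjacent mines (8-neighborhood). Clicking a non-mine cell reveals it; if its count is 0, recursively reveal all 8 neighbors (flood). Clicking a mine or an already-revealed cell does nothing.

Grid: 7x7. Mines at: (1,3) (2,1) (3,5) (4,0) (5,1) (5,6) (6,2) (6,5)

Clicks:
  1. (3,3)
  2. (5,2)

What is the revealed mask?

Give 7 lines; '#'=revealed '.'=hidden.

Click 1 (3,3) count=0: revealed 12 new [(2,2) (2,3) (2,4) (3,2) (3,3) (3,4) (4,2) (4,3) (4,4) (5,2) (5,3) (5,4)] -> total=12
Click 2 (5,2) count=2: revealed 0 new [(none)] -> total=12

Answer: .......
.......
..###..
..###..
..###..
..###..
.......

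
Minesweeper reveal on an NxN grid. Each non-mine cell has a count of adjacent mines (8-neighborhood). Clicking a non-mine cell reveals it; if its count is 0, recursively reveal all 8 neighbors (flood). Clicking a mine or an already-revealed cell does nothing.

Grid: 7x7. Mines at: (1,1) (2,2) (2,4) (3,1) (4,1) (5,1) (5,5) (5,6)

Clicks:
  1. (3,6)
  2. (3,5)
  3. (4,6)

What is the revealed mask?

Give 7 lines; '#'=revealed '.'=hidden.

Answer: ..#####
..#####
.....##
.....##
.....##
.......
.......

Derivation:
Click 1 (3,6) count=0: revealed 16 new [(0,2) (0,3) (0,4) (0,5) (0,6) (1,2) (1,3) (1,4) (1,5) (1,6) (2,5) (2,6) (3,5) (3,6) (4,5) (4,6)] -> total=16
Click 2 (3,5) count=1: revealed 0 new [(none)] -> total=16
Click 3 (4,6) count=2: revealed 0 new [(none)] -> total=16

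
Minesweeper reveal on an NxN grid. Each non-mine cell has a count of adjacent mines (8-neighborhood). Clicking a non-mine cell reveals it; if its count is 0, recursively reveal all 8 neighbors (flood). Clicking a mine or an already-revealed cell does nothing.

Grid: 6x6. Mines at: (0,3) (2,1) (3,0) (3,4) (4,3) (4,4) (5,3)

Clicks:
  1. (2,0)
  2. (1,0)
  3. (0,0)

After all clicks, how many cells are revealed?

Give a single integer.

Answer: 7

Derivation:
Click 1 (2,0) count=2: revealed 1 new [(2,0)] -> total=1
Click 2 (1,0) count=1: revealed 1 new [(1,0)] -> total=2
Click 3 (0,0) count=0: revealed 5 new [(0,0) (0,1) (0,2) (1,1) (1,2)] -> total=7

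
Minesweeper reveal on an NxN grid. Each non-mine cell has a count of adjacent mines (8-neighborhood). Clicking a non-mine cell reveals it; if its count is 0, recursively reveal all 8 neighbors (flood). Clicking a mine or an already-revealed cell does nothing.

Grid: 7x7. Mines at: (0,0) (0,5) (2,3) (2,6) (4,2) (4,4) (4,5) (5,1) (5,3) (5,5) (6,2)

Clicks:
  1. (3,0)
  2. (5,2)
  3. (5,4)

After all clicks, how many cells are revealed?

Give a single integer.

Answer: 13

Derivation:
Click 1 (3,0) count=0: revealed 11 new [(1,0) (1,1) (1,2) (2,0) (2,1) (2,2) (3,0) (3,1) (3,2) (4,0) (4,1)] -> total=11
Click 2 (5,2) count=4: revealed 1 new [(5,2)] -> total=12
Click 3 (5,4) count=4: revealed 1 new [(5,4)] -> total=13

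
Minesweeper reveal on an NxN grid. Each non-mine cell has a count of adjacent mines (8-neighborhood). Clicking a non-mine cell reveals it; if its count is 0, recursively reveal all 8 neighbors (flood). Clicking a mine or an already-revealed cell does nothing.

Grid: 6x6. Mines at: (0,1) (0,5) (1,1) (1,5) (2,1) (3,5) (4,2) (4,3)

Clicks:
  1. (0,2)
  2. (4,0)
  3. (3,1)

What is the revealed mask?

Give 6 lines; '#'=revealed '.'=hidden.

Click 1 (0,2) count=2: revealed 1 new [(0,2)] -> total=1
Click 2 (4,0) count=0: revealed 6 new [(3,0) (3,1) (4,0) (4,1) (5,0) (5,1)] -> total=7
Click 3 (3,1) count=2: revealed 0 new [(none)] -> total=7

Answer: ..#...
......
......
##....
##....
##....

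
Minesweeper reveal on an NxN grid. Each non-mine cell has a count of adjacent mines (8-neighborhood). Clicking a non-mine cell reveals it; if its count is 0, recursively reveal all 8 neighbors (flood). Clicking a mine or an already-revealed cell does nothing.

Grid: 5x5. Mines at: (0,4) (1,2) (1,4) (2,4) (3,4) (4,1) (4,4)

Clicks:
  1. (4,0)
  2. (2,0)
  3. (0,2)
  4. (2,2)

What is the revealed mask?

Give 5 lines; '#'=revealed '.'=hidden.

Click 1 (4,0) count=1: revealed 1 new [(4,0)] -> total=1
Click 2 (2,0) count=0: revealed 8 new [(0,0) (0,1) (1,0) (1,1) (2,0) (2,1) (3,0) (3,1)] -> total=9
Click 3 (0,2) count=1: revealed 1 new [(0,2)] -> total=10
Click 4 (2,2) count=1: revealed 1 new [(2,2)] -> total=11

Answer: ###..
##...
###..
##...
#....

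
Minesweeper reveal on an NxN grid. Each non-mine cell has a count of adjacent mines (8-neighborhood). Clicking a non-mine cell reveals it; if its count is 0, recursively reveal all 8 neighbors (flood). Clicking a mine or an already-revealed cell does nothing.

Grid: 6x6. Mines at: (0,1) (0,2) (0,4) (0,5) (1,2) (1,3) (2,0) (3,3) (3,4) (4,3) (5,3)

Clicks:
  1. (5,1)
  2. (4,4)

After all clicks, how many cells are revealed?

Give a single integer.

Answer: 10

Derivation:
Click 1 (5,1) count=0: revealed 9 new [(3,0) (3,1) (3,2) (4,0) (4,1) (4,2) (5,0) (5,1) (5,2)] -> total=9
Click 2 (4,4) count=4: revealed 1 new [(4,4)] -> total=10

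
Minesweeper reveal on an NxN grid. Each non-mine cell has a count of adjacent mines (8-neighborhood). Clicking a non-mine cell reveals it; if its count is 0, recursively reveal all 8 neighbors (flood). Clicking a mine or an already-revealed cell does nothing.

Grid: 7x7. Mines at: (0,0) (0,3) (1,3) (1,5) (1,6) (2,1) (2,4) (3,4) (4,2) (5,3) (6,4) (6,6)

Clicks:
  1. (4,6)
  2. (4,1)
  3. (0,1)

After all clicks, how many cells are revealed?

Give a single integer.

Answer: 10

Derivation:
Click 1 (4,6) count=0: revealed 8 new [(2,5) (2,6) (3,5) (3,6) (4,5) (4,6) (5,5) (5,6)] -> total=8
Click 2 (4,1) count=1: revealed 1 new [(4,1)] -> total=9
Click 3 (0,1) count=1: revealed 1 new [(0,1)] -> total=10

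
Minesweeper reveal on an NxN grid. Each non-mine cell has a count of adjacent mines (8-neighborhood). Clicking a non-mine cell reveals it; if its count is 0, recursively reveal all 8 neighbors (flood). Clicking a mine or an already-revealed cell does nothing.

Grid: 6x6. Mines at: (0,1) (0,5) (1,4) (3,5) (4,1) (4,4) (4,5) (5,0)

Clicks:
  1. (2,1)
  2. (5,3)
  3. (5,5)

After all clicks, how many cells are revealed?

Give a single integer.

Click 1 (2,1) count=0: revealed 12 new [(1,0) (1,1) (1,2) (1,3) (2,0) (2,1) (2,2) (2,3) (3,0) (3,1) (3,2) (3,3)] -> total=12
Click 2 (5,3) count=1: revealed 1 new [(5,3)] -> total=13
Click 3 (5,5) count=2: revealed 1 new [(5,5)] -> total=14

Answer: 14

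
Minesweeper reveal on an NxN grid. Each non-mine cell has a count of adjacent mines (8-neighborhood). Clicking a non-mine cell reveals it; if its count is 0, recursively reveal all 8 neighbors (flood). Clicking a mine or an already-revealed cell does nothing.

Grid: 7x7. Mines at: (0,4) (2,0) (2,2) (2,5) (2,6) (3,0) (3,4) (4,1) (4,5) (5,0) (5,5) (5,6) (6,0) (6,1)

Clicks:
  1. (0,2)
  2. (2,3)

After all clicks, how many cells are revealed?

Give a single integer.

Click 1 (0,2) count=0: revealed 8 new [(0,0) (0,1) (0,2) (0,3) (1,0) (1,1) (1,2) (1,3)] -> total=8
Click 2 (2,3) count=2: revealed 1 new [(2,3)] -> total=9

Answer: 9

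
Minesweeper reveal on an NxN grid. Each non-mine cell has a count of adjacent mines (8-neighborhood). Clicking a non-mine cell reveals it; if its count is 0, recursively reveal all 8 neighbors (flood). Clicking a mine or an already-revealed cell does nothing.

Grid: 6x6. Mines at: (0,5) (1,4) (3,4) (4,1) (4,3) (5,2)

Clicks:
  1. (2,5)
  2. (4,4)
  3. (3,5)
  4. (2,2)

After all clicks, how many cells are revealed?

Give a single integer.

Click 1 (2,5) count=2: revealed 1 new [(2,5)] -> total=1
Click 2 (4,4) count=2: revealed 1 new [(4,4)] -> total=2
Click 3 (3,5) count=1: revealed 1 new [(3,5)] -> total=3
Click 4 (2,2) count=0: revealed 16 new [(0,0) (0,1) (0,2) (0,3) (1,0) (1,1) (1,2) (1,3) (2,0) (2,1) (2,2) (2,3) (3,0) (3,1) (3,2) (3,3)] -> total=19

Answer: 19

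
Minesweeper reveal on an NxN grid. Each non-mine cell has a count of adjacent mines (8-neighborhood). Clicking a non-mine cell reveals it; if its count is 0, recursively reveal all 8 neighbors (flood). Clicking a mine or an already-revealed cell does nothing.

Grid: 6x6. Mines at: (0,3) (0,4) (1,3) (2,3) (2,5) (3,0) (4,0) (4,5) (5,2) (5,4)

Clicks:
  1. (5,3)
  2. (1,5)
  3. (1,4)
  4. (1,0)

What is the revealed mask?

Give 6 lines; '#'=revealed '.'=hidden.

Click 1 (5,3) count=2: revealed 1 new [(5,3)] -> total=1
Click 2 (1,5) count=2: revealed 1 new [(1,5)] -> total=2
Click 3 (1,4) count=5: revealed 1 new [(1,4)] -> total=3
Click 4 (1,0) count=0: revealed 9 new [(0,0) (0,1) (0,2) (1,0) (1,1) (1,2) (2,0) (2,1) (2,2)] -> total=12

Answer: ###...
###.##
###...
......
......
...#..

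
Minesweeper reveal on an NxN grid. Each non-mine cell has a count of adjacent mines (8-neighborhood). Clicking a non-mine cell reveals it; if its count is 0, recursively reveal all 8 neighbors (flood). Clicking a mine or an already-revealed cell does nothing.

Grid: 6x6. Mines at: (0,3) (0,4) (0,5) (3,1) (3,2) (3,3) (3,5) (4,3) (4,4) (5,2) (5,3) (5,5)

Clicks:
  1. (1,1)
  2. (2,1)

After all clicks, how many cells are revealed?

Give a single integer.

Click 1 (1,1) count=0: revealed 9 new [(0,0) (0,1) (0,2) (1,0) (1,1) (1,2) (2,0) (2,1) (2,2)] -> total=9
Click 2 (2,1) count=2: revealed 0 new [(none)] -> total=9

Answer: 9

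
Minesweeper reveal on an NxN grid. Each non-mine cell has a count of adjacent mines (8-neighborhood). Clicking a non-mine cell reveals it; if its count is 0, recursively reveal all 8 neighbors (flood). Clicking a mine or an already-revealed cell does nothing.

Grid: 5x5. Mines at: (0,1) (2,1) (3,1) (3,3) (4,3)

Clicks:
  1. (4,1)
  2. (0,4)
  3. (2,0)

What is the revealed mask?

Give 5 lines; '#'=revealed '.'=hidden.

Click 1 (4,1) count=1: revealed 1 new [(4,1)] -> total=1
Click 2 (0,4) count=0: revealed 9 new [(0,2) (0,3) (0,4) (1,2) (1,3) (1,4) (2,2) (2,3) (2,4)] -> total=10
Click 3 (2,0) count=2: revealed 1 new [(2,0)] -> total=11

Answer: ..###
..###
#.###
.....
.#...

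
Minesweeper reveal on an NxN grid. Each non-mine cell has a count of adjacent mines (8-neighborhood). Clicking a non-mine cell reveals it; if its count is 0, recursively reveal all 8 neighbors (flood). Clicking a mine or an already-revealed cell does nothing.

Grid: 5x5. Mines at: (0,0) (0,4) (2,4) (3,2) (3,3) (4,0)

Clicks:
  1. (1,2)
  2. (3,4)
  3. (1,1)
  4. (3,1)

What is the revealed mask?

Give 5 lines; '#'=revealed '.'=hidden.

Answer: .###.
.###.
.###.
.#..#
.....

Derivation:
Click 1 (1,2) count=0: revealed 9 new [(0,1) (0,2) (0,3) (1,1) (1,2) (1,3) (2,1) (2,2) (2,3)] -> total=9
Click 2 (3,4) count=2: revealed 1 new [(3,4)] -> total=10
Click 3 (1,1) count=1: revealed 0 new [(none)] -> total=10
Click 4 (3,1) count=2: revealed 1 new [(3,1)] -> total=11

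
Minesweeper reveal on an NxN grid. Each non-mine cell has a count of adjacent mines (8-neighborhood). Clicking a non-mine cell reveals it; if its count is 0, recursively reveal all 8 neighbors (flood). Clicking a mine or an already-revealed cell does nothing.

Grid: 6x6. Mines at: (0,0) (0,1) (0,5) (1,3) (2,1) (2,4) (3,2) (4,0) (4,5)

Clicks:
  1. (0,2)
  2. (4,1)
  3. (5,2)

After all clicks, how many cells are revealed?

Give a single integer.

Click 1 (0,2) count=2: revealed 1 new [(0,2)] -> total=1
Click 2 (4,1) count=2: revealed 1 new [(4,1)] -> total=2
Click 3 (5,2) count=0: revealed 7 new [(4,2) (4,3) (4,4) (5,1) (5,2) (5,3) (5,4)] -> total=9

Answer: 9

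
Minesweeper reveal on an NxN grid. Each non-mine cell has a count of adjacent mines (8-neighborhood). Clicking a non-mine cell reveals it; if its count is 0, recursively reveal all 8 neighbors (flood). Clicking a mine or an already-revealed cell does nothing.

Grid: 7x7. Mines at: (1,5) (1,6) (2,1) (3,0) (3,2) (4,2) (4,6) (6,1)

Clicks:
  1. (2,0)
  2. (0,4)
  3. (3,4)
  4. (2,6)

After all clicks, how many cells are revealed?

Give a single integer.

Click 1 (2,0) count=2: revealed 1 new [(2,0)] -> total=1
Click 2 (0,4) count=1: revealed 1 new [(0,4)] -> total=2
Click 3 (3,4) count=0: revealed 19 new [(2,3) (2,4) (2,5) (3,3) (3,4) (3,5) (4,3) (4,4) (4,5) (5,2) (5,3) (5,4) (5,5) (5,6) (6,2) (6,3) (6,4) (6,5) (6,6)] -> total=21
Click 4 (2,6) count=2: revealed 1 new [(2,6)] -> total=22

Answer: 22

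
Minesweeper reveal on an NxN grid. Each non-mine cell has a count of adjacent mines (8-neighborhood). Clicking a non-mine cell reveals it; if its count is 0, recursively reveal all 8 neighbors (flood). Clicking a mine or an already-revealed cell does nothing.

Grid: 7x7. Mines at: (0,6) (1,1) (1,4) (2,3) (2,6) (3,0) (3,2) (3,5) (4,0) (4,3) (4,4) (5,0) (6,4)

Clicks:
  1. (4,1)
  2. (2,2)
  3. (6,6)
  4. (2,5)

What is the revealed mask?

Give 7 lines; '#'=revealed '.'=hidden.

Answer: .......
.......
..#..#.
.......
.#...##
.....##
.....##

Derivation:
Click 1 (4,1) count=4: revealed 1 new [(4,1)] -> total=1
Click 2 (2,2) count=3: revealed 1 new [(2,2)] -> total=2
Click 3 (6,6) count=0: revealed 6 new [(4,5) (4,6) (5,5) (5,6) (6,5) (6,6)] -> total=8
Click 4 (2,5) count=3: revealed 1 new [(2,5)] -> total=9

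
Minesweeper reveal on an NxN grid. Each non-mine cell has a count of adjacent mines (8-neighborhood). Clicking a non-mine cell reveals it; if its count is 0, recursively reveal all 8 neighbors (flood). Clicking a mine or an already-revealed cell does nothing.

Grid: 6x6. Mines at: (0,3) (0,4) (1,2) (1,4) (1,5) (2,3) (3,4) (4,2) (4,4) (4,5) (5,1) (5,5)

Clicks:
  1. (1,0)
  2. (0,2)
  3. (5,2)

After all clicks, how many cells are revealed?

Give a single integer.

Click 1 (1,0) count=0: revealed 10 new [(0,0) (0,1) (1,0) (1,1) (2,0) (2,1) (3,0) (3,1) (4,0) (4,1)] -> total=10
Click 2 (0,2) count=2: revealed 1 new [(0,2)] -> total=11
Click 3 (5,2) count=2: revealed 1 new [(5,2)] -> total=12

Answer: 12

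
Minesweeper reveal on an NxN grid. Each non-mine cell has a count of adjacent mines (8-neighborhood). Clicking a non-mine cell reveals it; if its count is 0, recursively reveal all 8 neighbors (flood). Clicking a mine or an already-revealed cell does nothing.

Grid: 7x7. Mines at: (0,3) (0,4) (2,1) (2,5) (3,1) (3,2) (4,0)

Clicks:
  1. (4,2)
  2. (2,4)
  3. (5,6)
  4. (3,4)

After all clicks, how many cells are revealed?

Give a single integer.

Click 1 (4,2) count=2: revealed 1 new [(4,2)] -> total=1
Click 2 (2,4) count=1: revealed 1 new [(2,4)] -> total=2
Click 3 (5,6) count=0: revealed 23 new [(3,3) (3,4) (3,5) (3,6) (4,1) (4,3) (4,4) (4,5) (4,6) (5,0) (5,1) (5,2) (5,3) (5,4) (5,5) (5,6) (6,0) (6,1) (6,2) (6,3) (6,4) (6,5) (6,6)] -> total=25
Click 4 (3,4) count=1: revealed 0 new [(none)] -> total=25

Answer: 25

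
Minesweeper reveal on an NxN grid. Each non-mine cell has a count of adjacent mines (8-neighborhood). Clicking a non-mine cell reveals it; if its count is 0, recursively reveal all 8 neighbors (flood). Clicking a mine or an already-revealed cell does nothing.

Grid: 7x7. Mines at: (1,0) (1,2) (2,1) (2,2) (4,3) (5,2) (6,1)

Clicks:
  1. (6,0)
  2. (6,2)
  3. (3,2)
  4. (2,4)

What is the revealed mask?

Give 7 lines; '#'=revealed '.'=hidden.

Click 1 (6,0) count=1: revealed 1 new [(6,0)] -> total=1
Click 2 (6,2) count=2: revealed 1 new [(6,2)] -> total=2
Click 3 (3,2) count=3: revealed 1 new [(3,2)] -> total=3
Click 4 (2,4) count=0: revealed 27 new [(0,3) (0,4) (0,5) (0,6) (1,3) (1,4) (1,5) (1,6) (2,3) (2,4) (2,5) (2,6) (3,3) (3,4) (3,5) (3,6) (4,4) (4,5) (4,6) (5,3) (5,4) (5,5) (5,6) (6,3) (6,4) (6,5) (6,6)] -> total=30

Answer: ...####
...####
...####
..#####
....###
...####
#.#####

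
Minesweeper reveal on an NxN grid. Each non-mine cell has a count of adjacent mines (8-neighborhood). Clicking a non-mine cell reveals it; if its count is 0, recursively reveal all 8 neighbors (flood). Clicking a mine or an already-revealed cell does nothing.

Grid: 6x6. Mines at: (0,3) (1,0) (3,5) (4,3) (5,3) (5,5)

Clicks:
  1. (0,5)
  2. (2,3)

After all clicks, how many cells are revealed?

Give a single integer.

Click 1 (0,5) count=0: revealed 6 new [(0,4) (0,5) (1,4) (1,5) (2,4) (2,5)] -> total=6
Click 2 (2,3) count=0: revealed 18 new [(1,1) (1,2) (1,3) (2,0) (2,1) (2,2) (2,3) (3,0) (3,1) (3,2) (3,3) (3,4) (4,0) (4,1) (4,2) (5,0) (5,1) (5,2)] -> total=24

Answer: 24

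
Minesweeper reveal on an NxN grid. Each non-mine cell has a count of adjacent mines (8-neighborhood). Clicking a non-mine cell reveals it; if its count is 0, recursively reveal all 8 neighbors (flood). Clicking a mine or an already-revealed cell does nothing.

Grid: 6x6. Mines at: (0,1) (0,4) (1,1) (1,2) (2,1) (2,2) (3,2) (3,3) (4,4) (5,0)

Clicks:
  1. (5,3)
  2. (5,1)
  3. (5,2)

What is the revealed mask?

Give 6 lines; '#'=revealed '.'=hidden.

Answer: ......
......
......
......
.###..
.###..

Derivation:
Click 1 (5,3) count=1: revealed 1 new [(5,3)] -> total=1
Click 2 (5,1) count=1: revealed 1 new [(5,1)] -> total=2
Click 3 (5,2) count=0: revealed 4 new [(4,1) (4,2) (4,3) (5,2)] -> total=6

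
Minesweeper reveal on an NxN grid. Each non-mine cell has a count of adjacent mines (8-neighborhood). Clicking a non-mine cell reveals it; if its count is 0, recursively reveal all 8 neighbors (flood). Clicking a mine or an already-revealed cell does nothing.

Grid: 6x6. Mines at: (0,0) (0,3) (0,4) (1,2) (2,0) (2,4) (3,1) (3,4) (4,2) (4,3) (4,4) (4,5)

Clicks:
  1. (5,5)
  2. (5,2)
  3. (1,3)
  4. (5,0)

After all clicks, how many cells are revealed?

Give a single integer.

Click 1 (5,5) count=2: revealed 1 new [(5,5)] -> total=1
Click 2 (5,2) count=2: revealed 1 new [(5,2)] -> total=2
Click 3 (1,3) count=4: revealed 1 new [(1,3)] -> total=3
Click 4 (5,0) count=0: revealed 4 new [(4,0) (4,1) (5,0) (5,1)] -> total=7

Answer: 7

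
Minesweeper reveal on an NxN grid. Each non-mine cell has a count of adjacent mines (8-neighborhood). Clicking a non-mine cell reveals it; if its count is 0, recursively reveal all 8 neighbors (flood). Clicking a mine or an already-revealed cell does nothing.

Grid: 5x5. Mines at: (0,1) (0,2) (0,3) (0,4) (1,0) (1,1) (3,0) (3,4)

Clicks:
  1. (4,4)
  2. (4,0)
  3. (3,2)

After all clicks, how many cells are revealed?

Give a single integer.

Click 1 (4,4) count=1: revealed 1 new [(4,4)] -> total=1
Click 2 (4,0) count=1: revealed 1 new [(4,0)] -> total=2
Click 3 (3,2) count=0: revealed 9 new [(2,1) (2,2) (2,3) (3,1) (3,2) (3,3) (4,1) (4,2) (4,3)] -> total=11

Answer: 11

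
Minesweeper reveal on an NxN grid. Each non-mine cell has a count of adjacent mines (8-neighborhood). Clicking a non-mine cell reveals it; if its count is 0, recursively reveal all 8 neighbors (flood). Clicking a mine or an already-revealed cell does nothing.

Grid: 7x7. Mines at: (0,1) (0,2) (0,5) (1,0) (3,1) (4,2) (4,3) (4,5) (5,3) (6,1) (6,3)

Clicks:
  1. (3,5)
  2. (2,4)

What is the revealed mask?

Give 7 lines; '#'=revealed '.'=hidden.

Click 1 (3,5) count=1: revealed 1 new [(3,5)] -> total=1
Click 2 (2,4) count=0: revealed 14 new [(1,2) (1,3) (1,4) (1,5) (1,6) (2,2) (2,3) (2,4) (2,5) (2,6) (3,2) (3,3) (3,4) (3,6)] -> total=15

Answer: .......
..#####
..#####
..#####
.......
.......
.......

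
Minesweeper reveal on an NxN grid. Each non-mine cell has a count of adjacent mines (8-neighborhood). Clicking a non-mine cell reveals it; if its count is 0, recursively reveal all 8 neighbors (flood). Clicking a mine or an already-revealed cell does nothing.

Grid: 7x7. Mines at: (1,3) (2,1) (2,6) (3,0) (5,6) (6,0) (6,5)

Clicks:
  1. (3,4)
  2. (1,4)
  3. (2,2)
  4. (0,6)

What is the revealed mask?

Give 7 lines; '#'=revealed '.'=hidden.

Answer: ....###
....###
..####.
.#####.
.#####.
.#####.
.####..

Derivation:
Click 1 (3,4) count=0: revealed 23 new [(2,2) (2,3) (2,4) (2,5) (3,1) (3,2) (3,3) (3,4) (3,5) (4,1) (4,2) (4,3) (4,4) (4,5) (5,1) (5,2) (5,3) (5,4) (5,5) (6,1) (6,2) (6,3) (6,4)] -> total=23
Click 2 (1,4) count=1: revealed 1 new [(1,4)] -> total=24
Click 3 (2,2) count=2: revealed 0 new [(none)] -> total=24
Click 4 (0,6) count=0: revealed 5 new [(0,4) (0,5) (0,6) (1,5) (1,6)] -> total=29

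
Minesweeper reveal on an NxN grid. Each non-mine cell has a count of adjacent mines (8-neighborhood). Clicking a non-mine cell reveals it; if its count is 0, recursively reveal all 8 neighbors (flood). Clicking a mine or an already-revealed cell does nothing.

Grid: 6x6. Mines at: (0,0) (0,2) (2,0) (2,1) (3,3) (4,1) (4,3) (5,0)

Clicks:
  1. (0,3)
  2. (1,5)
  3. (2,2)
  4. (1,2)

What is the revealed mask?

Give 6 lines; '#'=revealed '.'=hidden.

Answer: ...###
..####
..####
....##
....##
....##

Derivation:
Click 1 (0,3) count=1: revealed 1 new [(0,3)] -> total=1
Click 2 (1,5) count=0: revealed 14 new [(0,4) (0,5) (1,3) (1,4) (1,5) (2,3) (2,4) (2,5) (3,4) (3,5) (4,4) (4,5) (5,4) (5,5)] -> total=15
Click 3 (2,2) count=2: revealed 1 new [(2,2)] -> total=16
Click 4 (1,2) count=2: revealed 1 new [(1,2)] -> total=17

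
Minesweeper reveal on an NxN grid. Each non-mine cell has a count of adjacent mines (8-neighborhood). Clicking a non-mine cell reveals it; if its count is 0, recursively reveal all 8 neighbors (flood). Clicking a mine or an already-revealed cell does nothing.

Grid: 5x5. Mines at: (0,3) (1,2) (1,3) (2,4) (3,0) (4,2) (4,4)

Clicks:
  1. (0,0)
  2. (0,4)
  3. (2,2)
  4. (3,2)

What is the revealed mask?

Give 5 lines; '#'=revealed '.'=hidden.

Click 1 (0,0) count=0: revealed 6 new [(0,0) (0,1) (1,0) (1,1) (2,0) (2,1)] -> total=6
Click 2 (0,4) count=2: revealed 1 new [(0,4)] -> total=7
Click 3 (2,2) count=2: revealed 1 new [(2,2)] -> total=8
Click 4 (3,2) count=1: revealed 1 new [(3,2)] -> total=9

Answer: ##..#
##...
###..
..#..
.....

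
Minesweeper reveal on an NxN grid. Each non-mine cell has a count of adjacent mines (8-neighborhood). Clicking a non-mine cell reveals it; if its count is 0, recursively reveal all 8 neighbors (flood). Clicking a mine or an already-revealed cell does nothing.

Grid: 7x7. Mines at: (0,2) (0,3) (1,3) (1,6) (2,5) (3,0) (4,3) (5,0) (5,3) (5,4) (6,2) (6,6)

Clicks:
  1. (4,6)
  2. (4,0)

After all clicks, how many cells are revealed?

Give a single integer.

Answer: 7

Derivation:
Click 1 (4,6) count=0: revealed 6 new [(3,5) (3,6) (4,5) (4,6) (5,5) (5,6)] -> total=6
Click 2 (4,0) count=2: revealed 1 new [(4,0)] -> total=7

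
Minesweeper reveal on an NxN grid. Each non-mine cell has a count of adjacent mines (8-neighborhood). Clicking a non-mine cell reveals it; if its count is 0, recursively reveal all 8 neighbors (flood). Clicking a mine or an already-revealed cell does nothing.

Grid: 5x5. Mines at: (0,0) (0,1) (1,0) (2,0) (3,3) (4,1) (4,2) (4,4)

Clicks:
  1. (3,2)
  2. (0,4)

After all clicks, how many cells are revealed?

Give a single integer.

Answer: 10

Derivation:
Click 1 (3,2) count=3: revealed 1 new [(3,2)] -> total=1
Click 2 (0,4) count=0: revealed 9 new [(0,2) (0,3) (0,4) (1,2) (1,3) (1,4) (2,2) (2,3) (2,4)] -> total=10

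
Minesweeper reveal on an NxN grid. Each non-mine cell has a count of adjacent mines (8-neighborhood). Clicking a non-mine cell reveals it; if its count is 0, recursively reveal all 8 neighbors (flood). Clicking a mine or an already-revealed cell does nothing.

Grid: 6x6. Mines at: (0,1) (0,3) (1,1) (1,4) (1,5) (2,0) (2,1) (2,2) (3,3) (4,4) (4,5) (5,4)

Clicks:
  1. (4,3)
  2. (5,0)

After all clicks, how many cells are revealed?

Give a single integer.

Click 1 (4,3) count=3: revealed 1 new [(4,3)] -> total=1
Click 2 (5,0) count=0: revealed 10 new [(3,0) (3,1) (3,2) (4,0) (4,1) (4,2) (5,0) (5,1) (5,2) (5,3)] -> total=11

Answer: 11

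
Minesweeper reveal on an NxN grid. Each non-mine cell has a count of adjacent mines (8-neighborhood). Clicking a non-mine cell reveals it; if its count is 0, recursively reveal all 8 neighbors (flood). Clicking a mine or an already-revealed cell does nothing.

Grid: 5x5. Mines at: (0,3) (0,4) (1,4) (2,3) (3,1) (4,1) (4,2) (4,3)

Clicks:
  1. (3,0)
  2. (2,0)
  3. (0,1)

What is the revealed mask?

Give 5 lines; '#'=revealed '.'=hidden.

Click 1 (3,0) count=2: revealed 1 new [(3,0)] -> total=1
Click 2 (2,0) count=1: revealed 1 new [(2,0)] -> total=2
Click 3 (0,1) count=0: revealed 8 new [(0,0) (0,1) (0,2) (1,0) (1,1) (1,2) (2,1) (2,2)] -> total=10

Answer: ###..
###..
###..
#....
.....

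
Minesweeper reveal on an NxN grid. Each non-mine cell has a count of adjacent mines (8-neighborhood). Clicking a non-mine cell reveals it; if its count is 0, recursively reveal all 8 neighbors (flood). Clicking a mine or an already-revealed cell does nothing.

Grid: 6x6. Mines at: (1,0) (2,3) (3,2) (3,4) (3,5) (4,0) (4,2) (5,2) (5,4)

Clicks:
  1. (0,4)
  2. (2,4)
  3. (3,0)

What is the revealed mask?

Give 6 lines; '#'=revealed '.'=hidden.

Answer: .#####
.#####
....##
#.....
......
......

Derivation:
Click 1 (0,4) count=0: revealed 12 new [(0,1) (0,2) (0,3) (0,4) (0,5) (1,1) (1,2) (1,3) (1,4) (1,5) (2,4) (2,5)] -> total=12
Click 2 (2,4) count=3: revealed 0 new [(none)] -> total=12
Click 3 (3,0) count=1: revealed 1 new [(3,0)] -> total=13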